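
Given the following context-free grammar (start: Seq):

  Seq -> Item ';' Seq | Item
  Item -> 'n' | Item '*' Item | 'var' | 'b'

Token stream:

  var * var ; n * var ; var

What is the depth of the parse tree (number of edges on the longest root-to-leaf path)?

[Seq [Item [Item var] * [Item var]] ; [Seq [Item [Item n] * [Item var]] ; [Seq [Item var]]]]

4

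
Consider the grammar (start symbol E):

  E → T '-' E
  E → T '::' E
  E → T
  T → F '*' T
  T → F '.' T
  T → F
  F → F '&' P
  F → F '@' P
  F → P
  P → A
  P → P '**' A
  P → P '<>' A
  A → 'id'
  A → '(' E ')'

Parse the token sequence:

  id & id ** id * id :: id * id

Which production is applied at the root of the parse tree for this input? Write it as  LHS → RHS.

E → T '::' E

[E [T [F [F [P [A id]]] & [P [P [A id]] ** [A id]]] * [T [F [P [A id]]]]] :: [E [T [F [P [A id]]] * [T [F [P [A id]]]]]]]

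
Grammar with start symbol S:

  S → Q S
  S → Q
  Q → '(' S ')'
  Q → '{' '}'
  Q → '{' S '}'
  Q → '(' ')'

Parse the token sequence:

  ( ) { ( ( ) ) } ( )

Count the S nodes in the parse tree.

[S [Q ( )] [S [Q { [S [Q ( [S [Q ( )]] )]] }] [S [Q ( )]]]]

5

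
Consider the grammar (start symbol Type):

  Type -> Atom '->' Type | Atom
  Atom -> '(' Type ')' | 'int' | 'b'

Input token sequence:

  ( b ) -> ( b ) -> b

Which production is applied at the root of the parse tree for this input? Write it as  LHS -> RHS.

Type -> Atom '->' Type

[Type [Atom ( [Type [Atom b]] )] -> [Type [Atom ( [Type [Atom b]] )] -> [Type [Atom b]]]]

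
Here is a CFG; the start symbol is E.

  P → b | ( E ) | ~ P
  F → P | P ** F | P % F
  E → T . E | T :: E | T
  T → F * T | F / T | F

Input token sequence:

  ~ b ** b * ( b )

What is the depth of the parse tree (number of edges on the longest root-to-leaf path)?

[E [T [F [P ~ [P b]] ** [F [P b]]] * [T [F [P ( [E [T [F [P b]]]] )]]]]]

9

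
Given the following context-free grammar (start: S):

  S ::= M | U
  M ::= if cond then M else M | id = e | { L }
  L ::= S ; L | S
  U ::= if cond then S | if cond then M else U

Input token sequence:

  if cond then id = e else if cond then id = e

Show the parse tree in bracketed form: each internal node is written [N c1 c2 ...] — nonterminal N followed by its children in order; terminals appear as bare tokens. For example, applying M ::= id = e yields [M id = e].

S
U
if cond then M else U
if cond then id = e else U
if cond then id = e else if cond then S
if cond then id = e else if cond then M
if cond then id = e else if cond then id = e

[S [U if cond then [M id = e] else [U if cond then [S [M id = e]]]]]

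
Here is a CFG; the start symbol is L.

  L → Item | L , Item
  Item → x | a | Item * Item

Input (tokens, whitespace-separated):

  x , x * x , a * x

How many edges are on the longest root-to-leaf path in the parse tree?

4

[L [L [L [Item x]] , [Item [Item x] * [Item x]]] , [Item [Item a] * [Item x]]]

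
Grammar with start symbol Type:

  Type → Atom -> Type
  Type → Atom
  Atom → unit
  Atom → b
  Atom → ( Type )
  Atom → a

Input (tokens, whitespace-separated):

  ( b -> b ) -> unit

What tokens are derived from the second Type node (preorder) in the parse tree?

[Type [Atom ( [Type [Atom b] -> [Type [Atom b]]] )] -> [Type [Atom unit]]]

b -> b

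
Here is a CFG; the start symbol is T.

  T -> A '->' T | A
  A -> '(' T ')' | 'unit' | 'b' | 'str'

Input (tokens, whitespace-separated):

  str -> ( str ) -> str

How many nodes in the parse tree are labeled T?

[T [A str] -> [T [A ( [T [A str]] )] -> [T [A str]]]]

4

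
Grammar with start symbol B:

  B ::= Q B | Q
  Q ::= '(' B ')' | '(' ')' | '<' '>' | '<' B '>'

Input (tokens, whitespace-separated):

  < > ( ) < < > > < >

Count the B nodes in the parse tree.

[B [Q < >] [B [Q ( )] [B [Q < [B [Q < >]] >] [B [Q < >]]]]]

5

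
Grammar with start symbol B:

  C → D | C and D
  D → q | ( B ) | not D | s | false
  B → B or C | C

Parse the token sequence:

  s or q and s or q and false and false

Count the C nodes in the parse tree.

[B [B [B [C [D s]]] or [C [C [D q]] and [D s]]] or [C [C [C [D q]] and [D false]] and [D false]]]

6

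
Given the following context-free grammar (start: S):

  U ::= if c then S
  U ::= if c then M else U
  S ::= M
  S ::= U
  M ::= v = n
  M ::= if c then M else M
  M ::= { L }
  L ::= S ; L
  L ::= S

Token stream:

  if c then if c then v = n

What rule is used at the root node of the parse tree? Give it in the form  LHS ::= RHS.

S ::= U

[S [U if c then [S [U if c then [S [M v = n]]]]]]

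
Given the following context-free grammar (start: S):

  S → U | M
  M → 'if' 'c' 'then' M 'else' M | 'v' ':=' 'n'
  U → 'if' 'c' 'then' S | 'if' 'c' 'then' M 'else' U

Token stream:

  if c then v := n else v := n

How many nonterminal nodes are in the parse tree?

[S [M if c then [M v := n] else [M v := n]]]

4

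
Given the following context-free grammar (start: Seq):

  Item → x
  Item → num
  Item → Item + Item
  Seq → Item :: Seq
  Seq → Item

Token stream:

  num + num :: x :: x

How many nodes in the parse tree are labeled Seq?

[Seq [Item [Item num] + [Item num]] :: [Seq [Item x] :: [Seq [Item x]]]]

3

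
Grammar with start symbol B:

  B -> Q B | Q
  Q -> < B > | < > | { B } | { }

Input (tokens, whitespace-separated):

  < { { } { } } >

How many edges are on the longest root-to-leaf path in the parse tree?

[B [Q < [B [Q { [B [Q { }] [B [Q { }]]] }]] >]]

7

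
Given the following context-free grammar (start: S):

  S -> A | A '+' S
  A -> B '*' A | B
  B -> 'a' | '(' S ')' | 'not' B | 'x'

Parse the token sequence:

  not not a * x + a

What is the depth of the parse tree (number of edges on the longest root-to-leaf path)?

5

[S [A [B not [B not [B a]]] * [A [B x]]] + [S [A [B a]]]]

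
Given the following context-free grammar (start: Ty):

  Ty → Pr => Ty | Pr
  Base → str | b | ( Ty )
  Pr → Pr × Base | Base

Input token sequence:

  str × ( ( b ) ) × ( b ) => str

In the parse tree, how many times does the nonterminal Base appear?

[Ty [Pr [Pr [Pr [Base str]] × [Base ( [Ty [Pr [Base ( [Ty [Pr [Base b]]] )]]] )]] × [Base ( [Ty [Pr [Base b]]] )]] => [Ty [Pr [Base str]]]]

7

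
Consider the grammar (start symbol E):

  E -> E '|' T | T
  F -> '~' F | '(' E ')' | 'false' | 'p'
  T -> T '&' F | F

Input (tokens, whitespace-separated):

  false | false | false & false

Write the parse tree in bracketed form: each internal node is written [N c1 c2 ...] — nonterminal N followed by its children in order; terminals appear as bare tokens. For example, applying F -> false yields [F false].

[E [E [E [T [F false]]] | [T [F false]]] | [T [T [F false]] & [F false]]]

E
E | T
E | T | T
T | T | T
F | T | T
false | T | T
false | F | T
false | false | T
false | false | T & F
false | false | F & F
false | false | false & F
false | false | false & false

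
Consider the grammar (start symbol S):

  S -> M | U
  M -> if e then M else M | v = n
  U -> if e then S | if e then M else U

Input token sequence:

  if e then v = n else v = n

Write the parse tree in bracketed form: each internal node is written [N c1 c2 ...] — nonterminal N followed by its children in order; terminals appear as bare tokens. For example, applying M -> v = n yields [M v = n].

[S [M if e then [M v = n] else [M v = n]]]

S
M
if e then M else M
if e then v = n else M
if e then v = n else v = n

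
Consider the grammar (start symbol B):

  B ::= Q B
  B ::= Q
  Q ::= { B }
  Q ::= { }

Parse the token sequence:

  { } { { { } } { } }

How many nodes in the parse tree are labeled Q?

5

[B [Q { }] [B [Q { [B [Q { [B [Q { }]] }] [B [Q { }]]] }]]]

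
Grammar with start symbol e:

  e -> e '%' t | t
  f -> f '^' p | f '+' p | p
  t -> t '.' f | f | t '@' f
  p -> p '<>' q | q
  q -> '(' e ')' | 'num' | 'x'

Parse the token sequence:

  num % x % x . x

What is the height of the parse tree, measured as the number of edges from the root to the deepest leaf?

[e [e [e [t [f [p [q num]]]]] % [t [f [p [q x]]]]] % [t [t [f [p [q x]]]] . [f [p [q x]]]]]

7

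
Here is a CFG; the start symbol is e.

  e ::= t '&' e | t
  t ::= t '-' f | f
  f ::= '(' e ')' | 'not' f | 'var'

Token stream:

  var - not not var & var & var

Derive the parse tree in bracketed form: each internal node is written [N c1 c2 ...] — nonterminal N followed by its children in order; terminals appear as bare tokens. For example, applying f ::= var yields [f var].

e
t & e
t - f & e
f - f & e
var - f & e
var - not f & e
var - not not f & e
var - not not var & e
var - not not var & t & e
var - not not var & f & e
var - not not var & var & e
var - not not var & var & t
var - not not var & var & f
var - not not var & var & var

[e [t [t [f var]] - [f not [f not [f var]]]] & [e [t [f var]] & [e [t [f var]]]]]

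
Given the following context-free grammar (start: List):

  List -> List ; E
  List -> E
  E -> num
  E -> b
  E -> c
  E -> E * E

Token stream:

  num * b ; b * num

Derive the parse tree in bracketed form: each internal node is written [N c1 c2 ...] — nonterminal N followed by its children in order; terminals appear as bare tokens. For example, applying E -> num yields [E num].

List
List ; E
E ; E
E * E ; E
num * E ; E
num * b ; E
num * b ; E * E
num * b ; b * E
num * b ; b * num

[List [List [E [E num] * [E b]]] ; [E [E b] * [E num]]]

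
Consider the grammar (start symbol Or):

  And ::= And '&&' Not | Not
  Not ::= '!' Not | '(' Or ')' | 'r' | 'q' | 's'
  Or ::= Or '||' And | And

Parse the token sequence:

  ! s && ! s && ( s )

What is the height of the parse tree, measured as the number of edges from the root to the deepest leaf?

6

[Or [And [And [And [Not ! [Not s]]] && [Not ! [Not s]]] && [Not ( [Or [And [Not s]]] )]]]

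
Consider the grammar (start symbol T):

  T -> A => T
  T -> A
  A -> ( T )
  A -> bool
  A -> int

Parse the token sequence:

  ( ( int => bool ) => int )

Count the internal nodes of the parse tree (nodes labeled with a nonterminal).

[T [A ( [T [A ( [T [A int] => [T [A bool]]] )] => [T [A int]]] )]]

10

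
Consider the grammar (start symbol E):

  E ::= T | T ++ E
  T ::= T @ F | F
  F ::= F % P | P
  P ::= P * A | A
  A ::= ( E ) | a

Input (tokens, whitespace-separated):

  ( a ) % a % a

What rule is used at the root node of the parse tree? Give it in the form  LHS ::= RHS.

E ::= T

[E [T [F [F [F [P [A ( [E [T [F [P [A a]]]]] )]]] % [P [A a]]] % [P [A a]]]]]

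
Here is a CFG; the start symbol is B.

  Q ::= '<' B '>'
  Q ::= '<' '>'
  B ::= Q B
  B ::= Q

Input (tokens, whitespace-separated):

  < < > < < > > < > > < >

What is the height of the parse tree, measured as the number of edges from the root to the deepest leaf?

7

[B [Q < [B [Q < >] [B [Q < [B [Q < >]] >] [B [Q < >]]]] >] [B [Q < >]]]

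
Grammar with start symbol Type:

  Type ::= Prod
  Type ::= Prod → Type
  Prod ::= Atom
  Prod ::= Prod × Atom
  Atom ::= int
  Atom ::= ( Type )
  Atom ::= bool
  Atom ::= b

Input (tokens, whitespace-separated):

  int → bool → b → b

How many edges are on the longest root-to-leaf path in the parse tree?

[Type [Prod [Atom int]] → [Type [Prod [Atom bool]] → [Type [Prod [Atom b]] → [Type [Prod [Atom b]]]]]]

6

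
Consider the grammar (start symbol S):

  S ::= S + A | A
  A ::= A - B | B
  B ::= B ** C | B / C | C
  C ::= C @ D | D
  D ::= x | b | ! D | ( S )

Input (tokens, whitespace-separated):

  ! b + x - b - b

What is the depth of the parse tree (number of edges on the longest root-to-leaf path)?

[S [S [A [B [C [D ! [D b]]]]]] + [A [A [A [B [C [D x]]]] - [B [C [D b]]]] - [B [C [D b]]]]]

7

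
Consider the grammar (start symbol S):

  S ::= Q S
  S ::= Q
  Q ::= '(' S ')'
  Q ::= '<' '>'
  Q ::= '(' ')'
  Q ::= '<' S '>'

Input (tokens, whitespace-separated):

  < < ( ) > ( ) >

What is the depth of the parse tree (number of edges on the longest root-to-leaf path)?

[S [Q < [S [Q < [S [Q ( )]] >] [S [Q ( )]]] >]]

6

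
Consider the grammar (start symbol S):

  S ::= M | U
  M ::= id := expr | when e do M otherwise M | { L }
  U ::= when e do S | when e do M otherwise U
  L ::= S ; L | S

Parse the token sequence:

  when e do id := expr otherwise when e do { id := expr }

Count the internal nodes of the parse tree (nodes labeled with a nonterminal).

[S [U when e do [M id := expr] otherwise [U when e do [S [M { [L [S [M id := expr]]] }]]]]]

9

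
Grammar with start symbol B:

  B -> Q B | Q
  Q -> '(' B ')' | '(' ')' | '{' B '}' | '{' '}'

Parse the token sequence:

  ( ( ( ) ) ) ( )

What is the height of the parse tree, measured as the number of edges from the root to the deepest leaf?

6

[B [Q ( [B [Q ( [B [Q ( )]] )]] )] [B [Q ( )]]]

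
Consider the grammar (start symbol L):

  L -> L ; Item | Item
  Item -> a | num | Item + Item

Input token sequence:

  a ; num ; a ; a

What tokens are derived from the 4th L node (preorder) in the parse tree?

a

[L [L [L [L [Item a]] ; [Item num]] ; [Item a]] ; [Item a]]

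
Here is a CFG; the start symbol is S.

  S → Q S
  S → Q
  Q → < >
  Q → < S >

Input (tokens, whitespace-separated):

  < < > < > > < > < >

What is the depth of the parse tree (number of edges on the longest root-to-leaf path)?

[S [Q < [S [Q < >] [S [Q < >]]] >] [S [Q < >] [S [Q < >]]]]

5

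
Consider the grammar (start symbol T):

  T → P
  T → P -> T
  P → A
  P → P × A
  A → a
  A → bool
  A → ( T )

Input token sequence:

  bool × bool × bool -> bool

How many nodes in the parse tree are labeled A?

4

[T [P [P [P [A bool]] × [A bool]] × [A bool]] -> [T [P [A bool]]]]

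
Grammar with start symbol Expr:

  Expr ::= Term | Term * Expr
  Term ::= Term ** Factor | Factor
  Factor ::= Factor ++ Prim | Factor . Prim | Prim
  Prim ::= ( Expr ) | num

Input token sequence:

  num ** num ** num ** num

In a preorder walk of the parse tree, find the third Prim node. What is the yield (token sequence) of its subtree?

num

[Expr [Term [Term [Term [Term [Factor [Prim num]]] ** [Factor [Prim num]]] ** [Factor [Prim num]]] ** [Factor [Prim num]]]]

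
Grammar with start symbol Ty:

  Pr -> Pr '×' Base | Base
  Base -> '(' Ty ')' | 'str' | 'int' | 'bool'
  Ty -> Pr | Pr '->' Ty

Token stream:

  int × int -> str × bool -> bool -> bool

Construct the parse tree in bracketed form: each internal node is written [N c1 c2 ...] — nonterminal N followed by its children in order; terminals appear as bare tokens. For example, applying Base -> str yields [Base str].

Ty
Pr -> Ty
Pr × Base -> Ty
Base × Base -> Ty
int × Base -> Ty
int × int -> Ty
int × int -> Pr -> Ty
int × int -> Pr × Base -> Ty
int × int -> Base × Base -> Ty
int × int -> str × Base -> Ty
int × int -> str × bool -> Ty
int × int -> str × bool -> Pr -> Ty
int × int -> str × bool -> Base -> Ty
int × int -> str × bool -> bool -> Ty
int × int -> str × bool -> bool -> Pr
int × int -> str × bool -> bool -> Base
int × int -> str × bool -> bool -> bool

[Ty [Pr [Pr [Base int]] × [Base int]] -> [Ty [Pr [Pr [Base str]] × [Base bool]] -> [Ty [Pr [Base bool]] -> [Ty [Pr [Base bool]]]]]]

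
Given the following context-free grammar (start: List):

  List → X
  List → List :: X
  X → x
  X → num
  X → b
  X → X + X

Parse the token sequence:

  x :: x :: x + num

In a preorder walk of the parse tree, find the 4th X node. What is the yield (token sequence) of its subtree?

[List [List [List [X x]] :: [X x]] :: [X [X x] + [X num]]]

x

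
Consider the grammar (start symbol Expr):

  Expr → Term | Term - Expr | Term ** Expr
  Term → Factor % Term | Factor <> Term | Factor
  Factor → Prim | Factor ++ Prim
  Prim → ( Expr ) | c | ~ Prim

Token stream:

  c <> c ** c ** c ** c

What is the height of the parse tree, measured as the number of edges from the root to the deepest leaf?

7

[Expr [Term [Factor [Prim c]] <> [Term [Factor [Prim c]]]] ** [Expr [Term [Factor [Prim c]]] ** [Expr [Term [Factor [Prim c]]] ** [Expr [Term [Factor [Prim c]]]]]]]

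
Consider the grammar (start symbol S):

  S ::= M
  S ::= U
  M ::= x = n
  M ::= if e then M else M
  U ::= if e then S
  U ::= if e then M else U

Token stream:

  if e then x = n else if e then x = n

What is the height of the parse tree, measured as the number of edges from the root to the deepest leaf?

5

[S [U if e then [M x = n] else [U if e then [S [M x = n]]]]]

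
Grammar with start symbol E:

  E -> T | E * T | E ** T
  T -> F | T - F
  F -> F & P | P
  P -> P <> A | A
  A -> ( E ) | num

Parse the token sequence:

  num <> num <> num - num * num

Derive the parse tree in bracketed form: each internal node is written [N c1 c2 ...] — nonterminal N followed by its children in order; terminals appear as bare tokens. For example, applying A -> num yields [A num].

E
E * T
T * T
T - F * T
F - F * T
P - F * T
P <> A - F * T
P <> A <> A - F * T
A <> A <> A - F * T
num <> A <> A - F * T
num <> num <> A - F * T
num <> num <> num - F * T
num <> num <> num - P * T
num <> num <> num - A * T
num <> num <> num - num * T
num <> num <> num - num * F
num <> num <> num - num * P
num <> num <> num - num * A
num <> num <> num - num * num

[E [E [T [T [F [P [P [P [A num]] <> [A num]] <> [A num]]]] - [F [P [A num]]]]] * [T [F [P [A num]]]]]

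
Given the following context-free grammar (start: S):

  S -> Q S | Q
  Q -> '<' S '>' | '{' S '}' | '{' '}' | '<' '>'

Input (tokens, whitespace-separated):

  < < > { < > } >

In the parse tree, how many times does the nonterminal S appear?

[S [Q < [S [Q < >] [S [Q { [S [Q < >]] }]]] >]]

4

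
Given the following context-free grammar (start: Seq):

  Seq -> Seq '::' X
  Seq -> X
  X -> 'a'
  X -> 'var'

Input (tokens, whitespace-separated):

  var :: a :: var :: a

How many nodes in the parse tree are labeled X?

[Seq [Seq [Seq [Seq [X var]] :: [X a]] :: [X var]] :: [X a]]

4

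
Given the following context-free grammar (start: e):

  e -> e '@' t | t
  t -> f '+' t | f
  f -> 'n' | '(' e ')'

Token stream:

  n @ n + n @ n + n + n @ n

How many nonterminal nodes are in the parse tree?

18

[e [e [e [e [t [f n]]] @ [t [f n] + [t [f n]]]] @ [t [f n] + [t [f n] + [t [f n]]]]] @ [t [f n]]]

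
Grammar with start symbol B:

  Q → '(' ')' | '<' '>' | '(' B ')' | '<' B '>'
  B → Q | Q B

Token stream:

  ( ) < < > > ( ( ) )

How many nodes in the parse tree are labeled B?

5

[B [Q ( )] [B [Q < [B [Q < >]] >] [B [Q ( [B [Q ( )]] )]]]]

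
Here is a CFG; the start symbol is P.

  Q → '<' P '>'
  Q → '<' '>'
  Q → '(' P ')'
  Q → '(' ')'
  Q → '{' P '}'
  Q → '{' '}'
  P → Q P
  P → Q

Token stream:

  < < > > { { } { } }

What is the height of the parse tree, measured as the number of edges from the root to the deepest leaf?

[P [Q < [P [Q < >]] >] [P [Q { [P [Q { }] [P [Q { }]]] }]]]

6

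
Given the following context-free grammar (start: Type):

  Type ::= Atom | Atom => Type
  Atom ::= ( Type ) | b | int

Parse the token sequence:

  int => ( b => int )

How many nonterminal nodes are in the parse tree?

8

[Type [Atom int] => [Type [Atom ( [Type [Atom b] => [Type [Atom int]]] )]]]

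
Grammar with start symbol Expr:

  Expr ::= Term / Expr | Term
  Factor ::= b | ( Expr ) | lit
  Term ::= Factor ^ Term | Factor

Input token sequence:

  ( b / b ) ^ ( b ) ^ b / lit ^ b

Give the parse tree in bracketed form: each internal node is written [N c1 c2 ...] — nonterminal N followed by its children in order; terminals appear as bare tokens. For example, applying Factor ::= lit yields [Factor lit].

[Expr [Term [Factor ( [Expr [Term [Factor b]] / [Expr [Term [Factor b]]]] )] ^ [Term [Factor ( [Expr [Term [Factor b]]] )] ^ [Term [Factor b]]]] / [Expr [Term [Factor lit] ^ [Term [Factor b]]]]]

Expr
Term / Expr
Factor ^ Term / Expr
( Expr ) ^ Term / Expr
( Term / Expr ) ^ Term / Expr
( Factor / Expr ) ^ Term / Expr
( b / Expr ) ^ Term / Expr
( b / Term ) ^ Term / Expr
( b / Factor ) ^ Term / Expr
( b / b ) ^ Term / Expr
( b / b ) ^ Factor ^ Term / Expr
( b / b ) ^ ( Expr ) ^ Term / Expr
( b / b ) ^ ( Term ) ^ Term / Expr
( b / b ) ^ ( Factor ) ^ Term / Expr
( b / b ) ^ ( b ) ^ Term / Expr
( b / b ) ^ ( b ) ^ Factor / Expr
( b / b ) ^ ( b ) ^ b / Expr
( b / b ) ^ ( b ) ^ b / Term
( b / b ) ^ ( b ) ^ b / Factor ^ Term
( b / b ) ^ ( b ) ^ b / lit ^ Term
( b / b ) ^ ( b ) ^ b / lit ^ Factor
( b / b ) ^ ( b ) ^ b / lit ^ b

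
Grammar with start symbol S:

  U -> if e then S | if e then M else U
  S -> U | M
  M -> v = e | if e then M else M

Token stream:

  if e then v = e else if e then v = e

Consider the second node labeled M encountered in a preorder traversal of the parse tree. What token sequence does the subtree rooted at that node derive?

[S [U if e then [M v = e] else [U if e then [S [M v = e]]]]]

v = e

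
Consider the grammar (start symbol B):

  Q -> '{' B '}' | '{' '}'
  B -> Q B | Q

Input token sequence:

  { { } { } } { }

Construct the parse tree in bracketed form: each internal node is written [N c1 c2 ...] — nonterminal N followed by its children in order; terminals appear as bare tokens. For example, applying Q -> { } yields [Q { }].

B
Q B
{ B } B
{ Q B } B
{ { } B } B
{ { } Q } B
{ { } { } } B
{ { } { } } Q
{ { } { } } { }

[B [Q { [B [Q { }] [B [Q { }]]] }] [B [Q { }]]]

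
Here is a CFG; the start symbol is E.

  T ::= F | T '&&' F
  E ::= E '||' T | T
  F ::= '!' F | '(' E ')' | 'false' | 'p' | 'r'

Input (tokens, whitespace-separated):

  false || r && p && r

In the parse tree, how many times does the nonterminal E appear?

[E [E [T [F false]]] || [T [T [T [F r]] && [F p]] && [F r]]]

2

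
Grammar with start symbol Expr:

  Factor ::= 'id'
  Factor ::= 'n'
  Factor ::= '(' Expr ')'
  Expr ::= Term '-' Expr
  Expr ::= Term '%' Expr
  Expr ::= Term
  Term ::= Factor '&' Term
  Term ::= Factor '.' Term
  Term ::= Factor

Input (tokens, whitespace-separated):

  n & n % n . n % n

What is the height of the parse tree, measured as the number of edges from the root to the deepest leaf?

[Expr [Term [Factor n] & [Term [Factor n]]] % [Expr [Term [Factor n] . [Term [Factor n]]] % [Expr [Term [Factor n]]]]]

5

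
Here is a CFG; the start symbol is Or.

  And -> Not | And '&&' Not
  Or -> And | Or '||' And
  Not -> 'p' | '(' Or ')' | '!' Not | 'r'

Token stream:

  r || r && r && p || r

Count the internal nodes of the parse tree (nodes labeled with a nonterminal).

13

[Or [Or [Or [And [Not r]]] || [And [And [And [Not r]] && [Not r]] && [Not p]]] || [And [Not r]]]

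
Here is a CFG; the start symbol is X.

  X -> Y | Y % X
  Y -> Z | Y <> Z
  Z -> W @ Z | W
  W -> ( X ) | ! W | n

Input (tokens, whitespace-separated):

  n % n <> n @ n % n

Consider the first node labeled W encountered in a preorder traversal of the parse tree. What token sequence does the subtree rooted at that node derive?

n

[X [Y [Z [W n]]] % [X [Y [Y [Z [W n]]] <> [Z [W n] @ [Z [W n]]]] % [X [Y [Z [W n]]]]]]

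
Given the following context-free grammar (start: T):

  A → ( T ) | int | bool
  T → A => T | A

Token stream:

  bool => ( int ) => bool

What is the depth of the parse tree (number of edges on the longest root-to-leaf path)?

5

[T [A bool] => [T [A ( [T [A int]] )] => [T [A bool]]]]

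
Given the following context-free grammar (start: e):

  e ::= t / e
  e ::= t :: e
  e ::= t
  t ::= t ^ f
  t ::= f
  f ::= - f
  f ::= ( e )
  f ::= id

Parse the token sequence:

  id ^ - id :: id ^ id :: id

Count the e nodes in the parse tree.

[e [t [t [f id]] ^ [f - [f id]]] :: [e [t [t [f id]] ^ [f id]] :: [e [t [f id]]]]]

3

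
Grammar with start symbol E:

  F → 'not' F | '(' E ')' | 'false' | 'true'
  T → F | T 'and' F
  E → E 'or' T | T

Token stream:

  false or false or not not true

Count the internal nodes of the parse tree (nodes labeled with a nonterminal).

[E [E [E [T [F false]]] or [T [F false]]] or [T [F not [F not [F true]]]]]

11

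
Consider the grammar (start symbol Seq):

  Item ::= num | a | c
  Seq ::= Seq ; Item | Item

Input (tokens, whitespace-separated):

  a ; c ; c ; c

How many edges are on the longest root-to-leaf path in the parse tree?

5

[Seq [Seq [Seq [Seq [Item a]] ; [Item c]] ; [Item c]] ; [Item c]]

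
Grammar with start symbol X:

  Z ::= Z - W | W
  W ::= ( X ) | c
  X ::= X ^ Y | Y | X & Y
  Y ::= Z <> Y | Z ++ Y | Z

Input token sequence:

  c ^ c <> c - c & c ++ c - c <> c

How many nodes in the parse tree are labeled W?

8

[X [X [X [Y [Z [W c]]]] ^ [Y [Z [W c]] <> [Y [Z [Z [W c]] - [W c]]]]] & [Y [Z [W c]] ++ [Y [Z [Z [W c]] - [W c]] <> [Y [Z [W c]]]]]]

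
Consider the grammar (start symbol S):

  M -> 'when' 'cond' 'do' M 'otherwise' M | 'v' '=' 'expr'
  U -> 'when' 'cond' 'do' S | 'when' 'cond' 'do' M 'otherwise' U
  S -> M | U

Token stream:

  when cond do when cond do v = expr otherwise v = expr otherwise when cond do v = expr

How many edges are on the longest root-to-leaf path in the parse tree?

[S [U when cond do [M when cond do [M v = expr] otherwise [M v = expr]] otherwise [U when cond do [S [M v = expr]]]]]

5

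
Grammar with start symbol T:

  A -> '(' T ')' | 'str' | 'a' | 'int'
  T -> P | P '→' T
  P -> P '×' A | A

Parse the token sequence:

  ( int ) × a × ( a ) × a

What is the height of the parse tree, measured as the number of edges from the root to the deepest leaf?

[T [P [P [P [P [A ( [T [P [A int]]] )]] × [A a]] × [A ( [T [P [A a]]] )]] × [A a]]]

9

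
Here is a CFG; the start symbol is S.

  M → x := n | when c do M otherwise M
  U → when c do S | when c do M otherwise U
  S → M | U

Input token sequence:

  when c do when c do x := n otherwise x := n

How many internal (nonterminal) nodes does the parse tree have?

6

[S [U when c do [S [M when c do [M x := n] otherwise [M x := n]]]]]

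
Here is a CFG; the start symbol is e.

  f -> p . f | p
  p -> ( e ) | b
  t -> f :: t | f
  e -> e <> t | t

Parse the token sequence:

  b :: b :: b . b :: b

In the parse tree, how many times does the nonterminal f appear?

[e [t [f [p b]] :: [t [f [p b]] :: [t [f [p b] . [f [p b]]] :: [t [f [p b]]]]]]]

5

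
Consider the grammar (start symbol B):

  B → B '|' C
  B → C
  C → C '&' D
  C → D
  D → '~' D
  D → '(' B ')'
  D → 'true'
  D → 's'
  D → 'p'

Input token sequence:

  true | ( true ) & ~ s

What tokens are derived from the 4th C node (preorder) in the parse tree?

true

[B [B [C [D true]]] | [C [C [D ( [B [C [D true]]] )]] & [D ~ [D s]]]]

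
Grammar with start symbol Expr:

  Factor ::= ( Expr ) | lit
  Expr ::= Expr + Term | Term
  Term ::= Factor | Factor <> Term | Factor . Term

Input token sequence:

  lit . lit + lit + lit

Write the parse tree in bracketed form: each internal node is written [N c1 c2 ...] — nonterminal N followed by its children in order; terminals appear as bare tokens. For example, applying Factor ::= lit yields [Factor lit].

Expr
Expr + Term
Expr + Term + Term
Term + Term + Term
Factor . Term + Term + Term
lit . Term + Term + Term
lit . Factor + Term + Term
lit . lit + Term + Term
lit . lit + Factor + Term
lit . lit + lit + Term
lit . lit + lit + Factor
lit . lit + lit + lit

[Expr [Expr [Expr [Term [Factor lit] . [Term [Factor lit]]]] + [Term [Factor lit]]] + [Term [Factor lit]]]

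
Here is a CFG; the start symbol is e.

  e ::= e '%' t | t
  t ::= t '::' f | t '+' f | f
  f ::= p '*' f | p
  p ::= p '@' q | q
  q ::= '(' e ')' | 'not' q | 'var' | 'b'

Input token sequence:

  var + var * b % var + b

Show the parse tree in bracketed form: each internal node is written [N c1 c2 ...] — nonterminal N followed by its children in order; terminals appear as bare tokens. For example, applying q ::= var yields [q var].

e
e % t
t % t
t + f % t
f + f % t
p + f % t
q + f % t
var + f % t
var + p * f % t
var + q * f % t
var + var * f % t
var + var * p % t
var + var * q % t
var + var * b % t
var + var * b % t + f
var + var * b % f + f
var + var * b % p + f
var + var * b % q + f
var + var * b % var + f
var + var * b % var + p
var + var * b % var + q
var + var * b % var + b

[e [e [t [t [f [p [q var]]]] + [f [p [q var]] * [f [p [q b]]]]]] % [t [t [f [p [q var]]]] + [f [p [q b]]]]]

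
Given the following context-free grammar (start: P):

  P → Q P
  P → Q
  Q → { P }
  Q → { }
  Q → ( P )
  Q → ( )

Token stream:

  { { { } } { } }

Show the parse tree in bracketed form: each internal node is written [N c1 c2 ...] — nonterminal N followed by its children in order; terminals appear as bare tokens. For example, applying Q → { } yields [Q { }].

P
Q
{ P }
{ Q P }
{ { P } P }
{ { Q } P }
{ { { } } P }
{ { { } } Q }
{ { { } } { } }

[P [Q { [P [Q { [P [Q { }]] }] [P [Q { }]]] }]]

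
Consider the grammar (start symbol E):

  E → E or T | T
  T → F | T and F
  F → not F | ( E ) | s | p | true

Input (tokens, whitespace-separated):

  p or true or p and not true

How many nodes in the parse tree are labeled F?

5

[E [E [E [T [F p]]] or [T [F true]]] or [T [T [F p]] and [F not [F true]]]]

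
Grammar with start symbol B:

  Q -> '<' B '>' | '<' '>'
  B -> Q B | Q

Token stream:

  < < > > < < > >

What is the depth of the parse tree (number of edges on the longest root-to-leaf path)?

5

[B [Q < [B [Q < >]] >] [B [Q < [B [Q < >]] >]]]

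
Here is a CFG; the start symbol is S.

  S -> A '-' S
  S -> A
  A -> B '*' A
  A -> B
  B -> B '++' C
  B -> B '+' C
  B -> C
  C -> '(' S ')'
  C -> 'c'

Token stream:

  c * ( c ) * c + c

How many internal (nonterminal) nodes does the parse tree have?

16

[S [A [B [C c]] * [A [B [C ( [S [A [B [C c]]]] )]] * [A [B [B [C c]] + [C c]]]]]]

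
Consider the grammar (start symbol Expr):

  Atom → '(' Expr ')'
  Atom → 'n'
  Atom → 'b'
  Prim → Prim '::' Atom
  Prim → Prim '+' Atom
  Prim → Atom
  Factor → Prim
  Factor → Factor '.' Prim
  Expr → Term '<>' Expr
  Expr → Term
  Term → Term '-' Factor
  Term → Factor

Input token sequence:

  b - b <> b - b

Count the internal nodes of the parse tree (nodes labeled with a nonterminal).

[Expr [Term [Term [Factor [Prim [Atom b]]]] - [Factor [Prim [Atom b]]]] <> [Expr [Term [Term [Factor [Prim [Atom b]]]] - [Factor [Prim [Atom b]]]]]]

18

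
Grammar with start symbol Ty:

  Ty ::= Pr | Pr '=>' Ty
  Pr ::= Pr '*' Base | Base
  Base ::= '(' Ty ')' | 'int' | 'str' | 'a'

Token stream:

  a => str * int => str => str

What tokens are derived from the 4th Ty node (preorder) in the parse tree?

str

[Ty [Pr [Base a]] => [Ty [Pr [Pr [Base str]] * [Base int]] => [Ty [Pr [Base str]] => [Ty [Pr [Base str]]]]]]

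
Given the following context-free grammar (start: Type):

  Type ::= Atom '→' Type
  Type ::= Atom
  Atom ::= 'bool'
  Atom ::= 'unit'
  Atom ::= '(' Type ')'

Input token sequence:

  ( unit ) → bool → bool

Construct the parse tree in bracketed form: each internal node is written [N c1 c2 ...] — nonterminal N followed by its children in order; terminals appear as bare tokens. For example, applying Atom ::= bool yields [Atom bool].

Type
Atom → Type
( Type ) → Type
( Atom ) → Type
( unit ) → Type
( unit ) → Atom → Type
( unit ) → bool → Type
( unit ) → bool → Atom
( unit ) → bool → bool

[Type [Atom ( [Type [Atom unit]] )] → [Type [Atom bool] → [Type [Atom bool]]]]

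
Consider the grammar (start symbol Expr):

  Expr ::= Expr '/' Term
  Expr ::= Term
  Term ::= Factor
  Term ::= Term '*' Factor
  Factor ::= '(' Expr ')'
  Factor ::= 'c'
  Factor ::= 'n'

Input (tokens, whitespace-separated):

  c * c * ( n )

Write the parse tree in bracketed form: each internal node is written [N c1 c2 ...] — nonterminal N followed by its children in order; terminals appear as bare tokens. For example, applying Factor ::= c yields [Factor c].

[Expr [Term [Term [Term [Factor c]] * [Factor c]] * [Factor ( [Expr [Term [Factor n]]] )]]]

Expr
Term
Term * Factor
Term * Factor * Factor
Factor * Factor * Factor
c * Factor * Factor
c * c * Factor
c * c * ( Expr )
c * c * ( Term )
c * c * ( Factor )
c * c * ( n )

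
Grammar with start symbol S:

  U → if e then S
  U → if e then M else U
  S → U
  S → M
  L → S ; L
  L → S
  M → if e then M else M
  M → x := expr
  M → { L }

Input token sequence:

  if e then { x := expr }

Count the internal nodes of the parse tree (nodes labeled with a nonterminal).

[S [U if e then [S [M { [L [S [M x := expr]]] }]]]]

7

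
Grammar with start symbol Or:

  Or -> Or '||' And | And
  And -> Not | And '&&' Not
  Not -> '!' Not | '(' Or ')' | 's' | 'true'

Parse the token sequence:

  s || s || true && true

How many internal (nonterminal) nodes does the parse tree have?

11

[Or [Or [Or [And [Not s]]] || [And [Not s]]] || [And [And [Not true]] && [Not true]]]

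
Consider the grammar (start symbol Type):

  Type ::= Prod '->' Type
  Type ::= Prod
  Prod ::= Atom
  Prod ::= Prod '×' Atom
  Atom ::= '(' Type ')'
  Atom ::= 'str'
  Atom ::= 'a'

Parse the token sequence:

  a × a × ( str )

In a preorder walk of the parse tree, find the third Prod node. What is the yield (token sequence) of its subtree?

a

[Type [Prod [Prod [Prod [Atom a]] × [Atom a]] × [Atom ( [Type [Prod [Atom str]]] )]]]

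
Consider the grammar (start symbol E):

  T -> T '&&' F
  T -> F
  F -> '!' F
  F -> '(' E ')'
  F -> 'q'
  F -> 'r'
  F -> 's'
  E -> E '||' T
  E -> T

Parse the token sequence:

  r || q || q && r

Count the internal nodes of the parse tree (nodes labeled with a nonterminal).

[E [E [E [T [F r]]] || [T [F q]]] || [T [T [F q]] && [F r]]]

11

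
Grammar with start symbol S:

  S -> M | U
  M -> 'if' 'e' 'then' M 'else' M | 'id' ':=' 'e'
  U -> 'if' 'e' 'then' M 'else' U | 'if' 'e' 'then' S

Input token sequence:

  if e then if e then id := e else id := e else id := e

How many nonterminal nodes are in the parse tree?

[S [M if e then [M if e then [M id := e] else [M id := e]] else [M id := e]]]

6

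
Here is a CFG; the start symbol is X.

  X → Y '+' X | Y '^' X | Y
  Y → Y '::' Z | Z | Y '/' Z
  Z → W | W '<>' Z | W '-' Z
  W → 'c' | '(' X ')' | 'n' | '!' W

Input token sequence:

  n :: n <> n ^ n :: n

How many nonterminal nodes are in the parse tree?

16

[X [Y [Y [Z [W n]]] :: [Z [W n] <> [Z [W n]]]] ^ [X [Y [Y [Z [W n]]] :: [Z [W n]]]]]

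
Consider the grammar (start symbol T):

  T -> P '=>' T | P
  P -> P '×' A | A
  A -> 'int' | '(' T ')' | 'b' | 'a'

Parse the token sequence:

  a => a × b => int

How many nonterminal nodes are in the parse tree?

[T [P [A a]] => [T [P [P [A a]] × [A b]] => [T [P [A int]]]]]

11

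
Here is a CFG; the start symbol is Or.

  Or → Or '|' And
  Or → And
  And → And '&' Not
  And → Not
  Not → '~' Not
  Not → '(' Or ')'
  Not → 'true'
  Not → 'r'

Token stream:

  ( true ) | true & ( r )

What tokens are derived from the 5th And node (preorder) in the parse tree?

[Or [Or [And [Not ( [Or [And [Not true]]] )]]] | [And [And [Not true]] & [Not ( [Or [And [Not r]]] )]]]

r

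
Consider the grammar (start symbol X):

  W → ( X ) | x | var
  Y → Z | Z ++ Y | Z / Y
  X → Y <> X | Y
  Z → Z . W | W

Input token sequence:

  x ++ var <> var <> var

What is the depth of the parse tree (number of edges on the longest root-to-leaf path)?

[X [Y [Z [W x]] ++ [Y [Z [W var]]]] <> [X [Y [Z [W var]]] <> [X [Y [Z [W var]]]]]]

6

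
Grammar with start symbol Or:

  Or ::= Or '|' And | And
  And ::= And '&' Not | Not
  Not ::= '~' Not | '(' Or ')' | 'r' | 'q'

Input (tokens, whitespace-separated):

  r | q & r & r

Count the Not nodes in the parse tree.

[Or [Or [And [Not r]]] | [And [And [And [Not q]] & [Not r]] & [Not r]]]

4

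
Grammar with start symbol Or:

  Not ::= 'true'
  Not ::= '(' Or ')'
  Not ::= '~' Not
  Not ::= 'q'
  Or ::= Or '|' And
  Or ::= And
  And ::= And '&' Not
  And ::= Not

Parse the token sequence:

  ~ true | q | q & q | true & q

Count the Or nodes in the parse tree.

4

[Or [Or [Or [Or [And [Not ~ [Not true]]]] | [And [Not q]]] | [And [And [Not q]] & [Not q]]] | [And [And [Not true]] & [Not q]]]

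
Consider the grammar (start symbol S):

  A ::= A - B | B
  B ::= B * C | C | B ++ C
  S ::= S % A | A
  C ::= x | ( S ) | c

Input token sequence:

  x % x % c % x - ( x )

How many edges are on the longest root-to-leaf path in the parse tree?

[S [S [S [S [A [B [C x]]]] % [A [B [C x]]]] % [A [B [C c]]]] % [A [A [B [C x]]] - [B [C ( [S [A [B [C x]]]] )]]]]

8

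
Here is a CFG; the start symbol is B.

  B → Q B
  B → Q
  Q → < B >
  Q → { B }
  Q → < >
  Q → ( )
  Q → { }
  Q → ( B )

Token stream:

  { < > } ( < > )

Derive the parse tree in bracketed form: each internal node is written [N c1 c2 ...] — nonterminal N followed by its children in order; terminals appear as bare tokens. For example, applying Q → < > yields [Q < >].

[B [Q { [B [Q < >]] }] [B [Q ( [B [Q < >]] )]]]

B
Q B
{ B } B
{ Q } B
{ < > } B
{ < > } Q
{ < > } ( B )
{ < > } ( Q )
{ < > } ( < > )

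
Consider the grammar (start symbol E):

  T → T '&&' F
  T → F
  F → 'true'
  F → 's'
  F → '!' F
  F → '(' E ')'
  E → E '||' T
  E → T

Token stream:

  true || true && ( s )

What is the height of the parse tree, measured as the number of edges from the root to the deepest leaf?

6

[E [E [T [F true]]] || [T [T [F true]] && [F ( [E [T [F s]]] )]]]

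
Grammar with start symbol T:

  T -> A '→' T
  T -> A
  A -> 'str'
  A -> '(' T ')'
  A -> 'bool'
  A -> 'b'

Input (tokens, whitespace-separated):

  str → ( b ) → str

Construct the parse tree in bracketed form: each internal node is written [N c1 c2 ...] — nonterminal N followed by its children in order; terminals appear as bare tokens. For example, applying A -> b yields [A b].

[T [A str] → [T [A ( [T [A b]] )] → [T [A str]]]]

T
A → T
str → T
str → A → T
str → ( T ) → T
str → ( A ) → T
str → ( b ) → T
str → ( b ) → A
str → ( b ) → str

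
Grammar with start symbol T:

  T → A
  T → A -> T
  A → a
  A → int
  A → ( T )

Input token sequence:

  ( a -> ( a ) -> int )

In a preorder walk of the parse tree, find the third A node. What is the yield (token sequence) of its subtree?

( a )

[T [A ( [T [A a] -> [T [A ( [T [A a]] )] -> [T [A int]]]] )]]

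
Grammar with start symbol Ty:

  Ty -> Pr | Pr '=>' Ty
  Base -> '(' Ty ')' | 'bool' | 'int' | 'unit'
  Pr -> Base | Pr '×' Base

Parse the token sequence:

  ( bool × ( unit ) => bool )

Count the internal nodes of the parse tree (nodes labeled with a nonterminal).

14

[Ty [Pr [Base ( [Ty [Pr [Pr [Base bool]] × [Base ( [Ty [Pr [Base unit]]] )]] => [Ty [Pr [Base bool]]]] )]]]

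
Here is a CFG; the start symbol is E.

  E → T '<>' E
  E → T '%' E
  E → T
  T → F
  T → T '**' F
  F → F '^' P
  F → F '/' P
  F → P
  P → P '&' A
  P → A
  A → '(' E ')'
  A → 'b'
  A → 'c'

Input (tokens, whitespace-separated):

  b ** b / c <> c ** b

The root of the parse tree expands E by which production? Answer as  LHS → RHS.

[E [T [T [F [P [A b]]]] ** [F [F [P [A b]]] / [P [A c]]]] <> [E [T [T [F [P [A c]]]] ** [F [P [A b]]]]]]

E → T '<>' E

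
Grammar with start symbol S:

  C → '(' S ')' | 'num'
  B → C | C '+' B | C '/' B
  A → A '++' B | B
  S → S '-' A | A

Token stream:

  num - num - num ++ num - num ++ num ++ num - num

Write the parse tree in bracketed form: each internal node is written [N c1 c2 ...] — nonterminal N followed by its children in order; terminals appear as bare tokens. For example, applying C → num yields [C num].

[S [S [S [S [S [A [B [C num]]]] - [A [B [C num]]]] - [A [A [B [C num]]] ++ [B [C num]]]] - [A [A [A [B [C num]]] ++ [B [C num]]] ++ [B [C num]]]] - [A [B [C num]]]]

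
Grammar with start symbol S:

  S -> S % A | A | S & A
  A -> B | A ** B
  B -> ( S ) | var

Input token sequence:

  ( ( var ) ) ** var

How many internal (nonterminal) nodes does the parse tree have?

11

[S [A [A [B ( [S [A [B ( [S [A [B var]]] )]]] )]] ** [B var]]]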